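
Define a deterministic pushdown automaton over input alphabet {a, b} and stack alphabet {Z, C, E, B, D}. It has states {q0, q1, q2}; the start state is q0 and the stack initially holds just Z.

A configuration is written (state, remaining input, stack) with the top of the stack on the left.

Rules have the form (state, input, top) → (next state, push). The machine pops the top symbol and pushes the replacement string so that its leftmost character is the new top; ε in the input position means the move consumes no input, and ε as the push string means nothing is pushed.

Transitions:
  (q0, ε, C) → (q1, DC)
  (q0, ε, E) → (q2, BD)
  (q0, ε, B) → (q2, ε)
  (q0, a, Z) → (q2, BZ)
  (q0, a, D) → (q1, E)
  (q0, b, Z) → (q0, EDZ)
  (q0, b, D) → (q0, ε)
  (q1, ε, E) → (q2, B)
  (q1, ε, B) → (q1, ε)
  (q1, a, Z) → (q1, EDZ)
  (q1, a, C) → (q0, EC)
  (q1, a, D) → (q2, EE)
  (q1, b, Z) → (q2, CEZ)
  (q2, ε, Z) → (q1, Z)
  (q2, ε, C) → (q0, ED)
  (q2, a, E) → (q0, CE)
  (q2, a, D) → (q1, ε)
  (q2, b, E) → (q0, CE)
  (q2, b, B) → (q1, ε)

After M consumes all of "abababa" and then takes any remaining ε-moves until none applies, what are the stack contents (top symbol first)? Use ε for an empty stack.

EECEEZ

(q0, abababa, Z)
  read a, top Z: go to q2, push BZ → (q2, bababa, BZ)
  read b, top B: go to q1, push ε → (q1, ababa, Z)
  read a, top Z: go to q1, push EDZ → (q1, baba, EDZ)
  ε-move, top E: go to q2, push B → (q2, baba, BDZ)
  read b, top B: go to q1, push ε → (q1, aba, DZ)
  read a, top D: go to q2, push EE → (q2, ba, EEZ)
  read b, top E: go to q0, push CE → (q0, a, CEEZ)
  ε-move, top C: go to q1, push DC → (q1, a, DCEEZ)
  read a, top D: go to q2, push EE → (q2, ε, EECEEZ)
All input consumed in state q2 with stack EECEEZ.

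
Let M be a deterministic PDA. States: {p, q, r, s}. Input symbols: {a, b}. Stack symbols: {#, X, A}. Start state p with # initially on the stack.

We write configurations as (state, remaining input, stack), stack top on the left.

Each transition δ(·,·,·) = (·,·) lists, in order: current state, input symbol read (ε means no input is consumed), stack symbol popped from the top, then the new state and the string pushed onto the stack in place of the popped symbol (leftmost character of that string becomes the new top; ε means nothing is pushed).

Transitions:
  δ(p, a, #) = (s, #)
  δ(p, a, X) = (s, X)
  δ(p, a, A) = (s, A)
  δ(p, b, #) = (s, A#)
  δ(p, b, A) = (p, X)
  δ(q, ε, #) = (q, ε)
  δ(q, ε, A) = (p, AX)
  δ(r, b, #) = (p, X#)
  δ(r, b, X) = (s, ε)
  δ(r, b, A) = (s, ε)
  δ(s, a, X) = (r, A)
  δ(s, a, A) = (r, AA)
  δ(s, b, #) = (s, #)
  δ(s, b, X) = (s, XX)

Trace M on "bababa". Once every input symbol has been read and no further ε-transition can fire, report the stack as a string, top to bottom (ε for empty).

(p, bababa, #) ⊢ (s, ababa, A#) ⊢ (r, baba, AA#) ⊢ (s, aba, A#) ⊢ (r, ba, AA#) ⊢ (s, a, A#) ⊢ (r, ε, AA#)
All input consumed in state r with stack AA#.

AA#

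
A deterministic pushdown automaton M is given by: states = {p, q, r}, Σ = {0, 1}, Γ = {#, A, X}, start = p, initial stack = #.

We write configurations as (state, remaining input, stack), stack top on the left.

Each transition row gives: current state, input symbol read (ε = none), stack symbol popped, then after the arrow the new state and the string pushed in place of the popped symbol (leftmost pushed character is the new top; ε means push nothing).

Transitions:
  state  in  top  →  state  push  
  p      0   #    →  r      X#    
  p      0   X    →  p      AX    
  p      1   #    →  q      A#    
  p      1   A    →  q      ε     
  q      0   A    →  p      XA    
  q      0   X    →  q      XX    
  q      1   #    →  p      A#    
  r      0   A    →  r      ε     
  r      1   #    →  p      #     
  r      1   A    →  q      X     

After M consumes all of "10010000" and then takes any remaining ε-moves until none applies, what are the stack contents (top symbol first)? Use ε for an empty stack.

XXXXXA#

(p, 10010000, #)
  read 1, top #: go to q, push A# → (q, 0010000, A#)
  read 0, top A: go to p, push XA → (p, 010000, XA#)
  read 0, top X: go to p, push AX → (p, 10000, AXA#)
  read 1, top A: go to q, push ε → (q, 0000, XA#)
  read 0, top X: go to q, push XX → (q, 000, XXA#)
  read 0, top X: go to q, push XX → (q, 00, XXXA#)
  read 0, top X: go to q, push XX → (q, 0, XXXXA#)
  read 0, top X: go to q, push XX → (q, ε, XXXXXA#)
All input consumed in state q with stack XXXXXA#.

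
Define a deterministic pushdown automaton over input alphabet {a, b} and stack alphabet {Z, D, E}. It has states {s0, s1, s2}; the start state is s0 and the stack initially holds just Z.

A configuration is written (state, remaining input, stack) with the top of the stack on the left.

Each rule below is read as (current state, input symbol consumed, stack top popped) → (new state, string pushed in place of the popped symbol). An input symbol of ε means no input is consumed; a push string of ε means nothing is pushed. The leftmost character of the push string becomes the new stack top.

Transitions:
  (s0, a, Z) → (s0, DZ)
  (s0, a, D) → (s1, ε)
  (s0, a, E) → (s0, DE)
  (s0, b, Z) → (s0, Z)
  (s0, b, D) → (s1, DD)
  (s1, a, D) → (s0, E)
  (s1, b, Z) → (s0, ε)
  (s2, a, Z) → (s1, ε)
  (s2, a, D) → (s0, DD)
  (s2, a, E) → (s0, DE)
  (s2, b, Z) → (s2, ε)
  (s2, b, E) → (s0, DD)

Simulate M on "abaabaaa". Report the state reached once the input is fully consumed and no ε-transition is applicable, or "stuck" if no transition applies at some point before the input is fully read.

(s0, abaabaaa, Z)
  read a, top Z: go to s0, push DZ → (s0, baabaaa, DZ)
  read b, top D: go to s1, push DD → (s1, aabaaa, DDZ)
  read a, top D: go to s0, push E → (s0, abaaa, EDZ)
  read a, top E: go to s0, push DE → (s0, baaa, DEDZ)
  read b, top D: go to s1, push DD → (s1, aaa, DDEDZ)
  read a, top D: go to s0, push E → (s0, aa, EDEDZ)
  read a, top E: go to s0, push DE → (s0, a, DEDEDZ)
  read a, top D: go to s1, push ε → (s1, ε, EDEDZ)
All input consumed; M is in state s1.

s1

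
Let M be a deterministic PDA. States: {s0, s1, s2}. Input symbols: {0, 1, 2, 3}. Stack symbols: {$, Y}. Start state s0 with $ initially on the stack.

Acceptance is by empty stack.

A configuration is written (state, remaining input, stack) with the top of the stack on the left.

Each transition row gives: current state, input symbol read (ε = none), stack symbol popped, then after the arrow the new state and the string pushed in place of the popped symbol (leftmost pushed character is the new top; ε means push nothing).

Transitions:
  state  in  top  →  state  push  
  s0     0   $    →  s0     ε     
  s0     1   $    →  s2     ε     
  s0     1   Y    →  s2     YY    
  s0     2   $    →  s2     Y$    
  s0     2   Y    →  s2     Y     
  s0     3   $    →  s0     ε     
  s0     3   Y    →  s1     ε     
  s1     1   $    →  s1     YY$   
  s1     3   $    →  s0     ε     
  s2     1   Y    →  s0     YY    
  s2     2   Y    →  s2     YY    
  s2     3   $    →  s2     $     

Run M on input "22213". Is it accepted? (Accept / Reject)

Reject

(s0, 22213, $) ⊢ (s2, 2213, Y$) ⊢ (s2, 213, YY$) ⊢ (s2, 13, YYY$) ⊢ (s0, 3, YYYY$) ⊢ (s1, ε, YYY$)
All input consumed; stack is YYY$, not empty, and no further ε-move applies.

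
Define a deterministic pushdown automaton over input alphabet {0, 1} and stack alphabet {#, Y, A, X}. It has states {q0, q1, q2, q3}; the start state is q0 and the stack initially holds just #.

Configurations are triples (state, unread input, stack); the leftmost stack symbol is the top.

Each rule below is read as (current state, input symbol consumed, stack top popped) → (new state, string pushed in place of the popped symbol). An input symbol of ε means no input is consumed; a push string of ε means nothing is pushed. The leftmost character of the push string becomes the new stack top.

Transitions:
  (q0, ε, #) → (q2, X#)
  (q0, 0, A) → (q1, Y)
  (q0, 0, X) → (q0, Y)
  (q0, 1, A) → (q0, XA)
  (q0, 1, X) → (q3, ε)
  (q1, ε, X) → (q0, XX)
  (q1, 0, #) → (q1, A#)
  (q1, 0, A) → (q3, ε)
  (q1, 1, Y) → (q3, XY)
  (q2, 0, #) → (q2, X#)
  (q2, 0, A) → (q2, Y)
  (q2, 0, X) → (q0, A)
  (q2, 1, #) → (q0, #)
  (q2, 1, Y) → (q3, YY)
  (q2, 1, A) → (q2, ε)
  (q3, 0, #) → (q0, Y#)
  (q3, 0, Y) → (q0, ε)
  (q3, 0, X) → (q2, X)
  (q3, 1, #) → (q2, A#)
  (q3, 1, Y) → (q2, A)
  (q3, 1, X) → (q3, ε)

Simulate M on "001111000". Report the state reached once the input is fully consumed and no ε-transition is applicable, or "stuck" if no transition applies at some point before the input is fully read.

(q0, 001111000, #) ⊢ (q2, 001111000, X#) ⊢ (q0, 01111000, A#) ⊢ (q1, 1111000, Y#) ⊢ (q3, 111000, XY#) ⊢ (q3, 11000, Y#) ⊢ (q2, 1000, A#) ⊢ (q2, 000, #) ⊢ (q2, 00, X#) ⊢ (q0, 0, A#) ⊢ (q1, ε, Y#)
All input consumed; M is in state q1.

q1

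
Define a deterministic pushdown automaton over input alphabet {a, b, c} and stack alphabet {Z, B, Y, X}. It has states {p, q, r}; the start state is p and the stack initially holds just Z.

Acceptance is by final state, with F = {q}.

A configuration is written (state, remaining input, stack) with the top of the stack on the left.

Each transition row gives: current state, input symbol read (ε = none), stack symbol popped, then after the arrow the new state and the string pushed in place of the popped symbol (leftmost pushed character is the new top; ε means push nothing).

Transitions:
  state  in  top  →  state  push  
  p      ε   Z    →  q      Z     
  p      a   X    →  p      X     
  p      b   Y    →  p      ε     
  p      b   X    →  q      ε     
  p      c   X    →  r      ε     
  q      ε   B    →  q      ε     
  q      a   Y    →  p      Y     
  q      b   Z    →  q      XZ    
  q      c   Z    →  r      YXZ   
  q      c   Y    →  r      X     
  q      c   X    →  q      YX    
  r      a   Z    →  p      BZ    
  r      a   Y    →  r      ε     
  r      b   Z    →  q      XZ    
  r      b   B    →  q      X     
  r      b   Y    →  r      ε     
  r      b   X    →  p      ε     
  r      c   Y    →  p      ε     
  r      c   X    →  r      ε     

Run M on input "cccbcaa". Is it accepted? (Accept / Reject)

(p, cccbcaa, Z)
  ε-move, top Z: go to q, push Z → (q, cccbcaa, Z)
  read c, top Z: go to r, push YXZ → (r, ccbcaa, YXZ)
  read c, top Y: go to p, push ε → (p, cbcaa, XZ)
  read c, top X: go to r, push ε → (r, bcaa, Z)
  read b, top Z: go to q, push XZ → (q, caa, XZ)
  read c, top X: go to q, push YX → (q, aa, YXZ)
  read a, top Y: go to p, push Y → (p, a, YXZ)
No transition applies at (p, a, YXZ); input not fully consumed.

Reject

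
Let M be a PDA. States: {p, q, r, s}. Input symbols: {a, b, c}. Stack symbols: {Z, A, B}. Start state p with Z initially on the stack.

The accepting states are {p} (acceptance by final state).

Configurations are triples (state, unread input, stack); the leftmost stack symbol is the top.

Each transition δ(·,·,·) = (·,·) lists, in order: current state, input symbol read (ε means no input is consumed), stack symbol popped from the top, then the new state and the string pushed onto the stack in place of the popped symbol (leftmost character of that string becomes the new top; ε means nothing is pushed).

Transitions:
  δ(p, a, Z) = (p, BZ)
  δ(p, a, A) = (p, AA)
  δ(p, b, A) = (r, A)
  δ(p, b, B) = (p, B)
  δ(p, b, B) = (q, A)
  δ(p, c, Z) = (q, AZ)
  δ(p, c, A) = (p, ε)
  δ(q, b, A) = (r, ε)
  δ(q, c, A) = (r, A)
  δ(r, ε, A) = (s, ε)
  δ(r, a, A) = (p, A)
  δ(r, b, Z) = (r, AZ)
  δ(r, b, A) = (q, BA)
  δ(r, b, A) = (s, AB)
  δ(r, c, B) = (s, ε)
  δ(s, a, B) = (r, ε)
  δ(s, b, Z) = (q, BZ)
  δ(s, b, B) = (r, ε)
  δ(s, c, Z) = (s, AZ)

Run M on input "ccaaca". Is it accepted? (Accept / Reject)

One accepting computation: (p, ccaaca, Z) ⊢ (q, caaca, AZ) ⊢ (r, aaca, AZ) ⊢ (p, aca, AZ) ⊢ (p, ca, AAZ) ⊢ (p, a, AZ) ⊢ (p, ε, AAZ)
All input consumed and state p ∈ F.

Accept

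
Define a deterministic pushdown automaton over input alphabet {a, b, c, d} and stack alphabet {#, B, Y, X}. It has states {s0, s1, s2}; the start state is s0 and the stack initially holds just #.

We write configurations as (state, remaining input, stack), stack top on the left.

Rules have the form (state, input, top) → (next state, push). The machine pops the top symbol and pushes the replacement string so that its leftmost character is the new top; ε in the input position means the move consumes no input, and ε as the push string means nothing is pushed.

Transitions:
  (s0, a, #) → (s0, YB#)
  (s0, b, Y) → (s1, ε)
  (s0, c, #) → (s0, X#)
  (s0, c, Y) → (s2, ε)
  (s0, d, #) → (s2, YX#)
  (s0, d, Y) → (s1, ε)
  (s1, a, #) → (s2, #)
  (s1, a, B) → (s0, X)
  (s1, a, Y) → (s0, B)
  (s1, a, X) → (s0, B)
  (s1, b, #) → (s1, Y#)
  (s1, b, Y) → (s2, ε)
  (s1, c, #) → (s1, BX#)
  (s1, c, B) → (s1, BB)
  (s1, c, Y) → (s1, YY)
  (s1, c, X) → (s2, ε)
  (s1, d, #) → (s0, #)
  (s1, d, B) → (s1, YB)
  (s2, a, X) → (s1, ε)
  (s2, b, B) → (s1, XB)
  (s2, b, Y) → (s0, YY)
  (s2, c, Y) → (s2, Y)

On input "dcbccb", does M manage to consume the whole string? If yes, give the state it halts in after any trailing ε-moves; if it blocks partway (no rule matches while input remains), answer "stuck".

(s0, dcbccb, #)
  read d, top #: go to s2, push YX# → (s2, cbccb, YX#)
  read c, top Y: go to s2, push Y → (s2, bccb, YX#)
  read b, top Y: go to s0, push YY → (s0, ccb, YYX#)
  read c, top Y: go to s2, push ε → (s2, cb, YX#)
  read c, top Y: go to s2, push Y → (s2, b, YX#)
  read b, top Y: go to s0, push YY → (s0, ε, YYX#)
All input consumed; M is in state s0.

s0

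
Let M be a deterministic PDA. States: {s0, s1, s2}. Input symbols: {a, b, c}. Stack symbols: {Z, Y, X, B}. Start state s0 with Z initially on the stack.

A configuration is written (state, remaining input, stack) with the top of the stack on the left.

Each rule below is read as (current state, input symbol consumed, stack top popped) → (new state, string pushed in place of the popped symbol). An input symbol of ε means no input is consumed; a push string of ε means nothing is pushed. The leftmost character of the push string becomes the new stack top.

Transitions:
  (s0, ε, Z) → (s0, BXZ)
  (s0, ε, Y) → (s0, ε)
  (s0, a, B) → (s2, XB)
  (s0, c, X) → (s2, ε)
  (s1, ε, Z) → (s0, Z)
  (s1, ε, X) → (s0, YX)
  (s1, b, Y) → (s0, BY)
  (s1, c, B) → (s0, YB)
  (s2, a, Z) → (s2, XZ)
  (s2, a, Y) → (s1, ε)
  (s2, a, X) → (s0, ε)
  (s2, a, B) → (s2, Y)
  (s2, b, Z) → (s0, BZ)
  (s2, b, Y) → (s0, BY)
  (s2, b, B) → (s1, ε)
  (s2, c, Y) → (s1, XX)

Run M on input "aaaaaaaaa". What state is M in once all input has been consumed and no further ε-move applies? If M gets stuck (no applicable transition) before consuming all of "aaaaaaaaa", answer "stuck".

(s0, aaaaaaaaa, Z)
  ε-move, top Z: go to s0, push BXZ → (s0, aaaaaaaaa, BXZ)
  read a, top B: go to s2, push XB → (s2, aaaaaaaa, XBXZ)
  read a, top X: go to s0, push ε → (s0, aaaaaaa, BXZ)
  read a, top B: go to s2, push XB → (s2, aaaaaa, XBXZ)
  read a, top X: go to s0, push ε → (s0, aaaaa, BXZ)
  read a, top B: go to s2, push XB → (s2, aaaa, XBXZ)
  read a, top X: go to s0, push ε → (s0, aaa, BXZ)
  read a, top B: go to s2, push XB → (s2, aa, XBXZ)
  read a, top X: go to s0, push ε → (s0, a, BXZ)
  read a, top B: go to s2, push XB → (s2, ε, XBXZ)
All input consumed; M is in state s2.

s2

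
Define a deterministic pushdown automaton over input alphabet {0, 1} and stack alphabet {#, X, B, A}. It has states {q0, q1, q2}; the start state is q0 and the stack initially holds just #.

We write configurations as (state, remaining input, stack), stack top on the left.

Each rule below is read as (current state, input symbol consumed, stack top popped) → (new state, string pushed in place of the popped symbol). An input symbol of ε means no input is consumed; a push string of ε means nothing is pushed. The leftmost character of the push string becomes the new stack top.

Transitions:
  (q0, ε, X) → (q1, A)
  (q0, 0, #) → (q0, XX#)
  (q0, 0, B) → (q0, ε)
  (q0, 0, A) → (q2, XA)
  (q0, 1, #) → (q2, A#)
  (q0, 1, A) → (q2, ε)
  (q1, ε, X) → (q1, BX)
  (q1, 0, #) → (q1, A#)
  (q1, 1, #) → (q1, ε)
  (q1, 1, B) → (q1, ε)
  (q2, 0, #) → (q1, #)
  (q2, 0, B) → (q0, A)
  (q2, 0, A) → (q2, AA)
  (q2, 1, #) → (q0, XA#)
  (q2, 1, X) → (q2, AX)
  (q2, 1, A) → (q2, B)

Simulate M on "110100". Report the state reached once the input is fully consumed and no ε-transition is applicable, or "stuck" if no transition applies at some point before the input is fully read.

(q0, 110100, #)
  read 1, top #: go to q2, push A# → (q2, 10100, A#)
  read 1, top A: go to q2, push B → (q2, 0100, B#)
  read 0, top B: go to q0, push A → (q0, 100, A#)
  read 1, top A: go to q2, push ε → (q2, 00, #)
  read 0, top #: go to q1, push # → (q1, 0, #)
  read 0, top #: go to q1, push A# → (q1, ε, A#)
All input consumed; M is in state q1.

q1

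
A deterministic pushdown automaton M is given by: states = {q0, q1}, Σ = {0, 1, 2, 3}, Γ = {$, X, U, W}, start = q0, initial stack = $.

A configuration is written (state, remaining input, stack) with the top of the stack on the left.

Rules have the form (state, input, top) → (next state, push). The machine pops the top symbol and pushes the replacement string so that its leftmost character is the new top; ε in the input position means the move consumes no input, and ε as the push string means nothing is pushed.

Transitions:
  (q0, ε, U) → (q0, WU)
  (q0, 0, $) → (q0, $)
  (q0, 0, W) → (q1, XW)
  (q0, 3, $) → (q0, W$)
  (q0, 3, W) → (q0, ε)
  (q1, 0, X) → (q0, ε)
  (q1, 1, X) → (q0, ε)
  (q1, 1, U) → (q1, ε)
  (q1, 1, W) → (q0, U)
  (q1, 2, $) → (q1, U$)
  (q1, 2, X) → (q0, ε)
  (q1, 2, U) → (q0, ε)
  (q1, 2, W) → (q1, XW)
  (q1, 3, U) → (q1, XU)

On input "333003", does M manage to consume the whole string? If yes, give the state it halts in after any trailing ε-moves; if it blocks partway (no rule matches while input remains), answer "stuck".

q0

(q0, 333003, $) ⊢ (q0, 33003, W$) ⊢ (q0, 3003, $) ⊢ (q0, 003, W$) ⊢ (q1, 03, XW$) ⊢ (q0, 3, W$) ⊢ (q0, ε, $)
All input consumed; M is in state q0.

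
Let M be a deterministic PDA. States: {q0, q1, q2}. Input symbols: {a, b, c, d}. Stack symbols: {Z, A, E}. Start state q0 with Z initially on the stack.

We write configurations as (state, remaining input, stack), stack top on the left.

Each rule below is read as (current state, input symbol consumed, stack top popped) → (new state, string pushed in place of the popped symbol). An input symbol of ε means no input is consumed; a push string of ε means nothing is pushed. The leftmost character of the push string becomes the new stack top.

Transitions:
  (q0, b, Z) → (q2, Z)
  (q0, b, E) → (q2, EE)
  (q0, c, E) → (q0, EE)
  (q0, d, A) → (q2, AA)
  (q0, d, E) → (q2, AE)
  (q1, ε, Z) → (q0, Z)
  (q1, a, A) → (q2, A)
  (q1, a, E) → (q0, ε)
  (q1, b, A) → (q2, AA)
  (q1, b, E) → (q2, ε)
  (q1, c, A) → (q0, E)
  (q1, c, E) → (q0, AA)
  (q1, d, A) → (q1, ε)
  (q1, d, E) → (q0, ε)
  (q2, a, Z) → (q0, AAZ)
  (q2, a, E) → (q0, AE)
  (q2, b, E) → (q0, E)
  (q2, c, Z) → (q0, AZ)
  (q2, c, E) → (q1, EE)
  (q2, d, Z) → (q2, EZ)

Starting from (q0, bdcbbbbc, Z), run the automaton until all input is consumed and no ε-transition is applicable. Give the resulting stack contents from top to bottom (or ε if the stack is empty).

EEEZ

(q0, bdcbbbbc, Z)
  read b, top Z: go to q2, push Z → (q2, dcbbbbc, Z)
  read d, top Z: go to q2, push EZ → (q2, cbbbbc, EZ)
  read c, top E: go to q1, push EE → (q1, bbbbc, EEZ)
  read b, top E: go to q2, push ε → (q2, bbbc, EZ)
  read b, top E: go to q0, push E → (q0, bbc, EZ)
  read b, top E: go to q2, push EE → (q2, bc, EEZ)
  read b, top E: go to q0, push E → (q0, c, EEZ)
  read c, top E: go to q0, push EE → (q0, ε, EEEZ)
All input consumed in state q0 with stack EEEZ.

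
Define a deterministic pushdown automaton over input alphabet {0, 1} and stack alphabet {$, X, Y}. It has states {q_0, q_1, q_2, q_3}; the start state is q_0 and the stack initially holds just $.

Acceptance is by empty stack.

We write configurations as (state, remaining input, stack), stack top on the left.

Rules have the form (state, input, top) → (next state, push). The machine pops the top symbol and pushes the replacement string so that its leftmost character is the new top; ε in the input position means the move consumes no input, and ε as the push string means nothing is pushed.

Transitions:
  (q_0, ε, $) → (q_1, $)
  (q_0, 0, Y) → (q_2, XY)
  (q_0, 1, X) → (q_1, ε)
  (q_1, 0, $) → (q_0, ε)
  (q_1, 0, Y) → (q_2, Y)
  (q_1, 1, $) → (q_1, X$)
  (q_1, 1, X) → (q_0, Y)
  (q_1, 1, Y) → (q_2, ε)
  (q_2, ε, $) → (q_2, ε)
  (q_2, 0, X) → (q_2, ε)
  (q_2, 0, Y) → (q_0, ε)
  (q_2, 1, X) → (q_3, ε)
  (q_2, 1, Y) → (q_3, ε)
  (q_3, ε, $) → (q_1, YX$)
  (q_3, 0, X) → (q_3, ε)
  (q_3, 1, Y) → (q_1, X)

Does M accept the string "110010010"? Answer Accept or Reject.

Accept

(q_0, 110010010, $) ⊢ (q_1, 110010010, $) ⊢ (q_1, 10010010, X$) ⊢ (q_0, 0010010, Y$) ⊢ (q_2, 010010, XY$) ⊢ (q_2, 10010, Y$) ⊢ (q_3, 0010, $) ⊢ (q_1, 0010, YX$) ⊢ (q_2, 010, YX$) ⊢ (q_0, 10, X$) ⊢ (q_1, 0, $) ⊢ (q_0, ε, ε)
All input consumed and the stack is empty.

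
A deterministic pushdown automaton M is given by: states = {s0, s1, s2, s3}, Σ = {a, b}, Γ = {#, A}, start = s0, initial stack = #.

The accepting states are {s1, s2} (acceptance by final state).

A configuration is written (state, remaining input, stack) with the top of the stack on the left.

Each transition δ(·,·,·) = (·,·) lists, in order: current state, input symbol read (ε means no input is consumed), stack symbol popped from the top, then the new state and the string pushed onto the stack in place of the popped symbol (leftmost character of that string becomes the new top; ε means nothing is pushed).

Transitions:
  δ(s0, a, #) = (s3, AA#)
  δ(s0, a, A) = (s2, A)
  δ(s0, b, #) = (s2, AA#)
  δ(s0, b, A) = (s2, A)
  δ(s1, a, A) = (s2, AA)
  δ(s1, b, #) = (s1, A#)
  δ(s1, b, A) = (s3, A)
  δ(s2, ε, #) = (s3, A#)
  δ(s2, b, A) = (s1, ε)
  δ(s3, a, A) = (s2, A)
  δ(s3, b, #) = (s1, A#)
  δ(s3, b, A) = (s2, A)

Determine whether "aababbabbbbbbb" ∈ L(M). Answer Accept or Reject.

(s0, aababbabbbbbbb, #)
  read a, top #: go to s3, push AA# → (s3, ababbabbbbbbb, AA#)
  read a, top A: go to s2, push A → (s2, babbabbbbbbb, AA#)
  read b, top A: go to s1, push ε → (s1, abbabbbbbbb, A#)
  read a, top A: go to s2, push AA → (s2, bbabbbbbbb, AA#)
  read b, top A: go to s1, push ε → (s1, babbbbbbb, A#)
  read b, top A: go to s3, push A → (s3, abbbbbbb, A#)
  read a, top A: go to s2, push A → (s2, bbbbbbb, A#)
  read b, top A: go to s1, push ε → (s1, bbbbbb, #)
  read b, top #: go to s1, push A# → (s1, bbbbb, A#)
  read b, top A: go to s3, push A → (s3, bbbb, A#)
  read b, top A: go to s2, push A → (s2, bbb, A#)
  read b, top A: go to s1, push ε → (s1, bb, #)
  read b, top #: go to s1, push A# → (s1, b, A#)
  read b, top A: go to s3, push A → (s3, ε, A#)
All input consumed; state s3 ∉ F and no further ε-move applies.

Reject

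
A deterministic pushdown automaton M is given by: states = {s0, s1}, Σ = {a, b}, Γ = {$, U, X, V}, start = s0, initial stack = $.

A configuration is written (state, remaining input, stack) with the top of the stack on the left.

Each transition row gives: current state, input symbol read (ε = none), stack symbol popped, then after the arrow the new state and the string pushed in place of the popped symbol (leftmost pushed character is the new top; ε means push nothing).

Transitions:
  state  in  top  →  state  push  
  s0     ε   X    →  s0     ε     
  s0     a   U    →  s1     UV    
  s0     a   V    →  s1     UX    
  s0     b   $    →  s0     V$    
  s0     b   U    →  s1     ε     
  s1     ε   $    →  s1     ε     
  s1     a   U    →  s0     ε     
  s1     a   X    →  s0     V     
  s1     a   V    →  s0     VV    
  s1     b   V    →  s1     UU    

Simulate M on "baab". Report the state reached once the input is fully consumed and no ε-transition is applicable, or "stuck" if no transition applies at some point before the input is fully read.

s0

(s0, baab, $) ⊢ (s0, aab, V$) ⊢ (s1, ab, UX$) ⊢ (s0, b, X$) ⊢ (s0, b, $) ⊢ (s0, ε, V$)
All input consumed; M is in state s0.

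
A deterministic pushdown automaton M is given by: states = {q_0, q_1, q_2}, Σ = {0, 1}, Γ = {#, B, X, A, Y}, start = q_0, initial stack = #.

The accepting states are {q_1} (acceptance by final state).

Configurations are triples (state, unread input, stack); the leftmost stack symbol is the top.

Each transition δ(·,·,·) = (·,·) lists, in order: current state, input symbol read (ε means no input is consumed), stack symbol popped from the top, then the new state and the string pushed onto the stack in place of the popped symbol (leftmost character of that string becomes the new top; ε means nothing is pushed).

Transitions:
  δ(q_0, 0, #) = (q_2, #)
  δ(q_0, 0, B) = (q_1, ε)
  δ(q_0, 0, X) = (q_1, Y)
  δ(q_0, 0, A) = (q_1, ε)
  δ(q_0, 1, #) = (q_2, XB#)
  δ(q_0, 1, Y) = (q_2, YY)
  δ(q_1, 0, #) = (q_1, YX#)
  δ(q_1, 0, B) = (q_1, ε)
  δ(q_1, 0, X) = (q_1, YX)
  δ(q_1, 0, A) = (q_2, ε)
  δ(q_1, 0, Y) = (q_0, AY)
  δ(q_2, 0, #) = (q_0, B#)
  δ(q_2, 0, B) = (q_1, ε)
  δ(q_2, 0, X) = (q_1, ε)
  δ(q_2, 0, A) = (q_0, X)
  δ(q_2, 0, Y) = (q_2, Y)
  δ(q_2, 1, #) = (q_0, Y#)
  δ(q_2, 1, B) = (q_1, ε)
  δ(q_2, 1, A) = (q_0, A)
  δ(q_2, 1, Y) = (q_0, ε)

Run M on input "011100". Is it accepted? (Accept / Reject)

(q_0, 011100, #) ⊢ (q_2, 11100, #) ⊢ (q_0, 1100, Y#) ⊢ (q_2, 100, YY#) ⊢ (q_0, 00, Y#)
No transition applies at (q_0, 00, Y#); input not fully consumed.

Reject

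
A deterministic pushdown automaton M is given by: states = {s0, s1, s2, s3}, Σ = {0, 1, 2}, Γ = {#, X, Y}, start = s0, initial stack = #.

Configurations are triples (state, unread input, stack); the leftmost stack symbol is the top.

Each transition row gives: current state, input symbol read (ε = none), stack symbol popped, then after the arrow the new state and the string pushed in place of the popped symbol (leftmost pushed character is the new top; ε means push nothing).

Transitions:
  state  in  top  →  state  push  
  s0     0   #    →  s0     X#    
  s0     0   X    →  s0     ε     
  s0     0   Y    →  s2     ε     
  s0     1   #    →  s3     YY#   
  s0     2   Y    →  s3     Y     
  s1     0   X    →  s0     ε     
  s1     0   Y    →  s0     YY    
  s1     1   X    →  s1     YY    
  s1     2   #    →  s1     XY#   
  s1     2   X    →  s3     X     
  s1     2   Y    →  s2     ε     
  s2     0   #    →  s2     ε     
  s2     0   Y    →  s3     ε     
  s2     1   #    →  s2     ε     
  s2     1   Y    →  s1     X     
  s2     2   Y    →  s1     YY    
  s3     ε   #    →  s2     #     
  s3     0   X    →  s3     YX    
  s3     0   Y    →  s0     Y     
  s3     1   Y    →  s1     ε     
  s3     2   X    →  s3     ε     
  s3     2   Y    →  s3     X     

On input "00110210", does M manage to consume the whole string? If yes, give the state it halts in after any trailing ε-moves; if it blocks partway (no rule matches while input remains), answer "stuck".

(s0, 00110210, #) ⊢ (s0, 0110210, X#) ⊢ (s0, 110210, #) ⊢ (s3, 10210, YY#) ⊢ (s1, 0210, Y#) ⊢ (s0, 210, YY#) ⊢ (s3, 10, YY#) ⊢ (s1, 0, Y#) ⊢ (s0, ε, YY#)
All input consumed; M is in state s0.

s0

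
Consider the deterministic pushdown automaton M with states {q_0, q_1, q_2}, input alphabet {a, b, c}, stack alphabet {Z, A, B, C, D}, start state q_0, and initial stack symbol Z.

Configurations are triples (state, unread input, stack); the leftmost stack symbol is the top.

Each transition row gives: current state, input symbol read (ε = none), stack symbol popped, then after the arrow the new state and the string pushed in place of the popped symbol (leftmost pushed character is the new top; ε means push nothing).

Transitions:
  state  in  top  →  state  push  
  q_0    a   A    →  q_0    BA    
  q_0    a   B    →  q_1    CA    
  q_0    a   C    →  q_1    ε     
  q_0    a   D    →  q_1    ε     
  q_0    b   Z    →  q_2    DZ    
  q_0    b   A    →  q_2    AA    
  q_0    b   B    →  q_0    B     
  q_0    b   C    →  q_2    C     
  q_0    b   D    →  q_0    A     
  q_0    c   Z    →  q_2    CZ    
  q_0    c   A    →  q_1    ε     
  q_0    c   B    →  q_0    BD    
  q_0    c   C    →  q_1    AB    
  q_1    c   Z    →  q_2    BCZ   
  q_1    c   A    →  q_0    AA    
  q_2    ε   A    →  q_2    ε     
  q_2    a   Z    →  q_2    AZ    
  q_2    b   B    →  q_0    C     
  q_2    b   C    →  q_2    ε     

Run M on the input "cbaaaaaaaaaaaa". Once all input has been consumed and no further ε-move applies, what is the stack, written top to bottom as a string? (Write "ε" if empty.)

(q_0, cbaaaaaaaaaaaa, Z)
  read c, top Z: go to q_2, push CZ → (q_2, baaaaaaaaaaaa, CZ)
  read b, top C: go to q_2, push ε → (q_2, aaaaaaaaaaaa, Z)
  read a, top Z: go to q_2, push AZ → (q_2, aaaaaaaaaaa, AZ)
  ε-move, top A: go to q_2, push ε → (q_2, aaaaaaaaaaa, Z)
  read a, top Z: go to q_2, push AZ → (q_2, aaaaaaaaaa, AZ)
  ε-move, top A: go to q_2, push ε → (q_2, aaaaaaaaaa, Z)
  read a, top Z: go to q_2, push AZ → (q_2, aaaaaaaaa, AZ)
  ε-move, top A: go to q_2, push ε → (q_2, aaaaaaaaa, Z)
  read a, top Z: go to q_2, push AZ → (q_2, aaaaaaaa, AZ)
  ε-move, top A: go to q_2, push ε → (q_2, aaaaaaaa, Z)
  read a, top Z: go to q_2, push AZ → (q_2, aaaaaaa, AZ)
  ε-move, top A: go to q_2, push ε → (q_2, aaaaaaa, Z)
  read a, top Z: go to q_2, push AZ → (q_2, aaaaaa, AZ)
  ε-move, top A: go to q_2, push ε → (q_2, aaaaaa, Z)
  read a, top Z: go to q_2, push AZ → (q_2, aaaaa, AZ)
  ε-move, top A: go to q_2, push ε → (q_2, aaaaa, Z)
  read a, top Z: go to q_2, push AZ → (q_2, aaaa, AZ)
  ε-move, top A: go to q_2, push ε → (q_2, aaaa, Z)
  read a, top Z: go to q_2, push AZ → (q_2, aaa, AZ)
  ε-move, top A: go to q_2, push ε → (q_2, aaa, Z)
  read a, top Z: go to q_2, push AZ → (q_2, aa, AZ)
  ε-move, top A: go to q_2, push ε → (q_2, aa, Z)
  read a, top Z: go to q_2, push AZ → (q_2, a, AZ)
  ε-move, top A: go to q_2, push ε → (q_2, a, Z)
  read a, top Z: go to q_2, push AZ → (q_2, ε, AZ)
  ε-move, top A: go to q_2, push ε → (q_2, ε, Z)
All input consumed in state q_2 with stack Z.

Z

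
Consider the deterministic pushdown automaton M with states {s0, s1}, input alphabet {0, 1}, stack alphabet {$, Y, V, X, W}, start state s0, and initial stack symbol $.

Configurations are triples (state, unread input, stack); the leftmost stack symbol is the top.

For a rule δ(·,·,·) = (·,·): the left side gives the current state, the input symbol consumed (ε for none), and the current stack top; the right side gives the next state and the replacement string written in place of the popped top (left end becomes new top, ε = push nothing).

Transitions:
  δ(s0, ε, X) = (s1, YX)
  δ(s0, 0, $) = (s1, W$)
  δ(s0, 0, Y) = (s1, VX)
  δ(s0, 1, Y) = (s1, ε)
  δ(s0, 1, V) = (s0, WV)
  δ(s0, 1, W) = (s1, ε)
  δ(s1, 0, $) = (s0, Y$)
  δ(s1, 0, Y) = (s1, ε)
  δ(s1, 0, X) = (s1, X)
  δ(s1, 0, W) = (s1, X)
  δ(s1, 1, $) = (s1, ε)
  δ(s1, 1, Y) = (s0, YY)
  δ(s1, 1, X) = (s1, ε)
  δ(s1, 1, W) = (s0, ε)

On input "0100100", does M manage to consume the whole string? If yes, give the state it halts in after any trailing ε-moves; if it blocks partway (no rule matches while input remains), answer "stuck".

(s0, 0100100, $)
  read 0, top $: go to s1, push W$ → (s1, 100100, W$)
  read 1, top W: go to s0, push ε → (s0, 00100, $)
  read 0, top $: go to s1, push W$ → (s1, 0100, W$)
  read 0, top W: go to s1, push X → (s1, 100, X$)
  read 1, top X: go to s1, push ε → (s1, 00, $)
  read 0, top $: go to s0, push Y$ → (s0, 0, Y$)
  read 0, top Y: go to s1, push VX → (s1, ε, VX$)
All input consumed; M is in state s1.

s1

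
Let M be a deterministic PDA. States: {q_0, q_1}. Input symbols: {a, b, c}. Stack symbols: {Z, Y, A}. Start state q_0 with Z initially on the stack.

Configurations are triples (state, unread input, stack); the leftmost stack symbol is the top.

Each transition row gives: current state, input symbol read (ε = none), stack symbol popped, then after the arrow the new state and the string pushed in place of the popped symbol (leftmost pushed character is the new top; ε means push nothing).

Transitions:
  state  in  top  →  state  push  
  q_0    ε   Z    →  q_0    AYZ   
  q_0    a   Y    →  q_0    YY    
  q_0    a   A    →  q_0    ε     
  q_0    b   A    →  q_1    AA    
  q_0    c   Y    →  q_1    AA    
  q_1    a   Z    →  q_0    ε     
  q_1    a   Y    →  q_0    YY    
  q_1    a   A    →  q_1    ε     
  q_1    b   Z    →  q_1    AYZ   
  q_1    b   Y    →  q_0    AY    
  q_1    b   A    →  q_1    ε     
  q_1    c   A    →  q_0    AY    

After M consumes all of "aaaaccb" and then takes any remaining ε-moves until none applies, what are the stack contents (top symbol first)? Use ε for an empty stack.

(q_0, aaaaccb, Z)
  ε-move, top Z: go to q_0, push AYZ → (q_0, aaaaccb, AYZ)
  read a, top A: go to q_0, push ε → (q_0, aaaccb, YZ)
  read a, top Y: go to q_0, push YY → (q_0, aaccb, YYZ)
  read a, top Y: go to q_0, push YY → (q_0, accb, YYYZ)
  read a, top Y: go to q_0, push YY → (q_0, ccb, YYYYZ)
  read c, top Y: go to q_1, push AA → (q_1, cb, AAYYYZ)
  read c, top A: go to q_0, push AY → (q_0, b, AYAYYYZ)
  read b, top A: go to q_1, push AA → (q_1, ε, AAYAYYYZ)
All input consumed in state q_1 with stack AAYAYYYZ.

AAYAYYYZ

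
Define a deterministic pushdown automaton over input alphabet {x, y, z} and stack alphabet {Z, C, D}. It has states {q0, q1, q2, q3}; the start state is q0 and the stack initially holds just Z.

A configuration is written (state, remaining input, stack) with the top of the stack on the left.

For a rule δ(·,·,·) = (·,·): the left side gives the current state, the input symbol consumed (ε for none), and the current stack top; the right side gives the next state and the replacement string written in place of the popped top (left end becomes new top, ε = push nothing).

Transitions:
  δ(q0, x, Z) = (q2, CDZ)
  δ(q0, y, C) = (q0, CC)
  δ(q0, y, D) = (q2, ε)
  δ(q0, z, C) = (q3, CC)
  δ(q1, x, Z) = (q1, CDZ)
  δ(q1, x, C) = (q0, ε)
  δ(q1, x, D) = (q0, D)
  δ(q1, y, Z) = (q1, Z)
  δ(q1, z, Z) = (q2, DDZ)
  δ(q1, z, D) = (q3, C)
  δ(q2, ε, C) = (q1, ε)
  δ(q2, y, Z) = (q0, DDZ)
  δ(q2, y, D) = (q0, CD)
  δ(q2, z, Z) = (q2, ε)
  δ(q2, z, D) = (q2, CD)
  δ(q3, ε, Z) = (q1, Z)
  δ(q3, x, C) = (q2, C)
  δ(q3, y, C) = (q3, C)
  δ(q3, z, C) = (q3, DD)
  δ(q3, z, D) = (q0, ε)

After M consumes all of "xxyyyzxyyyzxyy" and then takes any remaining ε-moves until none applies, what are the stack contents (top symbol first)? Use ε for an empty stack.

DDZ

(q0, xxyyyzxyyyzxyy, Z)
  read x, top Z: go to q2, push CDZ → (q2, xyyyzxyyyzxyy, CDZ)
  ε-move, top C: go to q1, push ε → (q1, xyyyzxyyyzxyy, DZ)
  read x, top D: go to q0, push D → (q0, yyyzxyyyzxyy, DZ)
  read y, top D: go to q2, push ε → (q2, yyzxyyyzxyy, Z)
  read y, top Z: go to q0, push DDZ → (q0, yzxyyyzxyy, DDZ)
  read y, top D: go to q2, push ε → (q2, zxyyyzxyy, DZ)
  read z, top D: go to q2, push CD → (q2, xyyyzxyy, CDZ)
  ε-move, top C: go to q1, push ε → (q1, xyyyzxyy, DZ)
  read x, top D: go to q0, push D → (q0, yyyzxyy, DZ)
  read y, top D: go to q2, push ε → (q2, yyzxyy, Z)
  read y, top Z: go to q0, push DDZ → (q0, yzxyy, DDZ)
  read y, top D: go to q2, push ε → (q2, zxyy, DZ)
  read z, top D: go to q2, push CD → (q2, xyy, CDZ)
  ε-move, top C: go to q1, push ε → (q1, xyy, DZ)
  read x, top D: go to q0, push D → (q0, yy, DZ)
  read y, top D: go to q2, push ε → (q2, y, Z)
  read y, top Z: go to q0, push DDZ → (q0, ε, DDZ)
All input consumed in state q0 with stack DDZ.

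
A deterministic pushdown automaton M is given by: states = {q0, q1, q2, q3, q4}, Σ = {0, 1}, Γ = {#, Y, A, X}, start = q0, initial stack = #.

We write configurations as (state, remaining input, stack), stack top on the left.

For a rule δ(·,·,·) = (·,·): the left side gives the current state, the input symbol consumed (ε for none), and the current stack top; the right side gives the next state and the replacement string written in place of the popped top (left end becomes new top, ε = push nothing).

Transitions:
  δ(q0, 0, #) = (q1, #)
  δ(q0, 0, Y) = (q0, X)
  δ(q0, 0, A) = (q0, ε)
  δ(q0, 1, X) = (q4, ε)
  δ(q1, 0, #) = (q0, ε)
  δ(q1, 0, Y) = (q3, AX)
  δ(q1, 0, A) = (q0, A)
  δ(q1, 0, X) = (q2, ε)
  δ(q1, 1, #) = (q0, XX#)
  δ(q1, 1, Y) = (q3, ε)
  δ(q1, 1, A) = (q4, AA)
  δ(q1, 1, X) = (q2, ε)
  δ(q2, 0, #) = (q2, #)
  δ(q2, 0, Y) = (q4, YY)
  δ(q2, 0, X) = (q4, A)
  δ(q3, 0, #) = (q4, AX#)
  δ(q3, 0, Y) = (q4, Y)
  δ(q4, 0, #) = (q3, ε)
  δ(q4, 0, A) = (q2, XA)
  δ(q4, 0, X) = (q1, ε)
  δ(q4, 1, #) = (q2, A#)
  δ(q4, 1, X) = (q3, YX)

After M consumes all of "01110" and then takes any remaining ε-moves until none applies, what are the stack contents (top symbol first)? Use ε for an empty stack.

YX#

(q0, 01110, #)
  read 0, top #: go to q1, push # → (q1, 1110, #)
  read 1, top #: go to q0, push XX# → (q0, 110, XX#)
  read 1, top X: go to q4, push ε → (q4, 10, X#)
  read 1, top X: go to q3, push YX → (q3, 0, YX#)
  read 0, top Y: go to q4, push Y → (q4, ε, YX#)
All input consumed in state q4 with stack YX#.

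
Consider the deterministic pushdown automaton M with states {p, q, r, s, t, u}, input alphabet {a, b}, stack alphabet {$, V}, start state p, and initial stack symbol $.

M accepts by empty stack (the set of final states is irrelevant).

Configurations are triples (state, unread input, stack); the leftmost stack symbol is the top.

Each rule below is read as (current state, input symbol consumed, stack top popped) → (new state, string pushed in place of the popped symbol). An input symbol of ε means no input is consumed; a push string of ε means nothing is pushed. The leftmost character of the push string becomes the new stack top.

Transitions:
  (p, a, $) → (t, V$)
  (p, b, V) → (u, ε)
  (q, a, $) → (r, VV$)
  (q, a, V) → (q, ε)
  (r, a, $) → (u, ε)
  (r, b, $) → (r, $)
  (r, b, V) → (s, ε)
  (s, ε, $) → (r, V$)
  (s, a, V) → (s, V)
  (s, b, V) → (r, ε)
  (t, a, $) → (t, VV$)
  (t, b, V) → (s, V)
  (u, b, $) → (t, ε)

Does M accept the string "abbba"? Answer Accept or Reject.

(p, abbba, $) ⊢ (t, bbba, V$) ⊢ (s, bba, V$) ⊢ (r, ba, $) ⊢ (r, a, $) ⊢ (u, ε, ε)
All input consumed and the stack is empty.

Accept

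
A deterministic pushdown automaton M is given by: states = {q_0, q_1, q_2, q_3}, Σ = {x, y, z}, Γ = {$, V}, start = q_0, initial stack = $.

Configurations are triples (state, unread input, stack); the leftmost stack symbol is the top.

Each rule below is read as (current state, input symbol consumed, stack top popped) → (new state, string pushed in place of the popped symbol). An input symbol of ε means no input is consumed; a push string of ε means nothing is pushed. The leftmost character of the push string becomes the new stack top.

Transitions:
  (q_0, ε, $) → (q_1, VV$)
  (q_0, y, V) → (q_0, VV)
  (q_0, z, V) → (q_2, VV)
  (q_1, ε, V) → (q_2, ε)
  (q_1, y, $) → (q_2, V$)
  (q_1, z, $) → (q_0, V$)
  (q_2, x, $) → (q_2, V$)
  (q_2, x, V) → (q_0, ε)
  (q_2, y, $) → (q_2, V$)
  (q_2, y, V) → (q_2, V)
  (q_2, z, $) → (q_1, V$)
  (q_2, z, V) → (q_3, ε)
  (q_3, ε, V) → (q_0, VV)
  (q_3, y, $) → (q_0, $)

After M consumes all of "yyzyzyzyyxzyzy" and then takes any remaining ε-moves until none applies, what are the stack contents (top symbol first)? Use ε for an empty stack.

V$

(q_0, yyzyzyzyyxzyzy, $)
  ε-move, top $: go to q_1, push VV$ → (q_1, yyzyzyzyyxzyzy, VV$)
  ε-move, top V: go to q_2, push ε → (q_2, yyzyzyzyyxzyzy, V$)
  read y, top V: go to q_2, push V → (q_2, yzyzyzyyxzyzy, V$)
  read y, top V: go to q_2, push V → (q_2, zyzyzyyxzyzy, V$)
  read z, top V: go to q_3, push ε → (q_3, yzyzyyxzyzy, $)
  read y, top $: go to q_0, push $ → (q_0, zyzyyxzyzy, $)
  ε-move, top $: go to q_1, push VV$ → (q_1, zyzyyxzyzy, VV$)
  ε-move, top V: go to q_2, push ε → (q_2, zyzyyxzyzy, V$)
  read z, top V: go to q_3, push ε → (q_3, yzyyxzyzy, $)
  read y, top $: go to q_0, push $ → (q_0, zyyxzyzy, $)
  ε-move, top $: go to q_1, push VV$ → (q_1, zyyxzyzy, VV$)
  ε-move, top V: go to q_2, push ε → (q_2, zyyxzyzy, V$)
  read z, top V: go to q_3, push ε → (q_3, yyxzyzy, $)
  read y, top $: go to q_0, push $ → (q_0, yxzyzy, $)
  ε-move, top $: go to q_1, push VV$ → (q_1, yxzyzy, VV$)
  ε-move, top V: go to q_2, push ε → (q_2, yxzyzy, V$)
  read y, top V: go to q_2, push V → (q_2, xzyzy, V$)
  read x, top V: go to q_0, push ε → (q_0, zyzy, $)
  ε-move, top $: go to q_1, push VV$ → (q_1, zyzy, VV$)
  ε-move, top V: go to q_2, push ε → (q_2, zyzy, V$)
  read z, top V: go to q_3, push ε → (q_3, yzy, $)
  read y, top $: go to q_0, push $ → (q_0, zy, $)
  ε-move, top $: go to q_1, push VV$ → (q_1, zy, VV$)
  ε-move, top V: go to q_2, push ε → (q_2, zy, V$)
  read z, top V: go to q_3, push ε → (q_3, y, $)
  read y, top $: go to q_0, push $ → (q_0, ε, $)
  ε-move, top $: go to q_1, push VV$ → (q_1, ε, VV$)
  ε-move, top V: go to q_2, push ε → (q_2, ε, V$)
All input consumed in state q_2 with stack V$.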